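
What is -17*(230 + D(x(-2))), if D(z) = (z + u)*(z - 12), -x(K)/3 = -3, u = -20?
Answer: -4471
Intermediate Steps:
x(K) = 9 (x(K) = -3*(-3) = 9)
D(z) = (-20 + z)*(-12 + z) (D(z) = (z - 20)*(z - 12) = (-20 + z)*(-12 + z))
-17*(230 + D(x(-2))) = -17*(230 + (240 + 9² - 32*9)) = -17*(230 + (240 + 81 - 288)) = -17*(230 + 33) = -17*263 = -4471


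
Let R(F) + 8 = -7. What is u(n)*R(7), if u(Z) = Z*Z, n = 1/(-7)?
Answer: -15/49 ≈ -0.30612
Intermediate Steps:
R(F) = -15 (R(F) = -8 - 7 = -15)
n = -1/7 ≈ -0.14286
u(Z) = Z**2
u(n)*R(7) = (-1/7)**2*(-15) = (1/49)*(-15) = -15/49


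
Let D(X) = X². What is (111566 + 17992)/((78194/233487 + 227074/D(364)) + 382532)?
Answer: 2004009204205008/5917054558926463 ≈ 0.33868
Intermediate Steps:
(111566 + 17992)/((78194/233487 + 227074/D(364)) + 382532) = (111566 + 17992)/((78194/233487 + 227074/(364²)) + 382532) = 129558/((78194*(1/233487) + 227074/132496) + 382532) = 129558/((78194/233487 + 227074*(1/132496)) + 382532) = 129558/((78194/233487 + 113537/66248) + 382532) = 129558/(31689609631/15468046776 + 382532) = 129558/(5917054558926463/15468046776) = 129558*(15468046776/5917054558926463) = 2004009204205008/5917054558926463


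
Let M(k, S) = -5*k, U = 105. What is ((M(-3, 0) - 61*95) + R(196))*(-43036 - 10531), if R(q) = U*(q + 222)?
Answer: -2041438370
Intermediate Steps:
R(q) = 23310 + 105*q (R(q) = 105*(q + 222) = 105*(222 + q) = 23310 + 105*q)
((M(-3, 0) - 61*95) + R(196))*(-43036 - 10531) = ((-5*(-3) - 61*95) + (23310 + 105*196))*(-43036 - 10531) = ((15 - 5795) + (23310 + 20580))*(-53567) = (-5780 + 43890)*(-53567) = 38110*(-53567) = -2041438370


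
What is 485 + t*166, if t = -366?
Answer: -60271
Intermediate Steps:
485 + t*166 = 485 - 366*166 = 485 - 60756 = -60271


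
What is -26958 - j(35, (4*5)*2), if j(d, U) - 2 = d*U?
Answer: -28360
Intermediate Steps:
j(d, U) = 2 + U*d (j(d, U) = 2 + d*U = 2 + U*d)
-26958 - j(35, (4*5)*2) = -26958 - (2 + ((4*5)*2)*35) = -26958 - (2 + (20*2)*35) = -26958 - (2 + 40*35) = -26958 - (2 + 1400) = -26958 - 1*1402 = -26958 - 1402 = -28360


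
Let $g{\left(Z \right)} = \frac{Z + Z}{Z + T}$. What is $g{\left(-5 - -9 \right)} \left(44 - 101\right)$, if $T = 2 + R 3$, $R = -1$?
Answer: $-152$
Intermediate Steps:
$T = -1$ ($T = 2 - 3 = -1$)
$g{\left(Z \right)} = \frac{2 Z}{-1 + Z}$ ($g{\left(Z \right)} = \frac{Z + Z}{Z - 1} = \frac{2 Z}{-1 + Z}$)
$g{\left(-5 - -9 \right)} \left(44 - 101\right) = \frac{2 \left(-5 - -9\right)}{-1 - -4} \left(44 - 101\right) = \frac{2 \left(-5 + 9\right)}{-1 + \left(-5 + 9\right)} \left(-57\right) = 2 \cdot 4 \frac{1}{-1 + 4} \left(-57\right) = 2 \cdot 4 \cdot \frac{1}{3} \left(-57\right) = \frac{8}{3} \left(-57\right) = -152$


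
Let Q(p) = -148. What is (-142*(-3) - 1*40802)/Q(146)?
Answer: 10094/37 ≈ 272.81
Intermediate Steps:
(-142*(-3) - 1*40802)/Q(146) = (-142*(-3) - 1*40802)/(-148) = (426 - 40802)*(-1/148) = -40376*(-1/148) = 10094/37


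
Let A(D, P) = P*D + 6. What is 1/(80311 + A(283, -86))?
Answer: 1/55979 ≈ 1.7864e-5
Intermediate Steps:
A(D, P) = 6 + D*P (A(D, P) = D*P + 6 = 6 + D*P)
1/(80311 + A(283, -86)) = 1/(80311 + (6 + 283*(-86))) = 1/(80311 + (6 - 24338)) = 1/(80311 - 24332) = 1/55979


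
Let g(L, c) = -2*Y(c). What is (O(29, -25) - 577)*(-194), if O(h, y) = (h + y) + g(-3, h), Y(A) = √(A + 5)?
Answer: 111162 + 388*√34 ≈ 1.1342e+5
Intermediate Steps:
Y(A) = √(5 + A)
g(L, c) = -2*√(5 + c)
O(h, y) = h + y - 2*√(5 + h) (O(h, y) = (h + y) - 2*√(5 + h) = h + y - 2*√(5 + h))
(O(29, -25) - 577)*(-194) = ((29 - 25 - 2*√(5 + 29)) - 577)*(-194) = ((29 - 25 - 2*√34) - 577)*(-194) = ((4 - 2*√34) - 577)*(-194) = (-573 - 2*√34)*(-194) = 111162 + 388*√34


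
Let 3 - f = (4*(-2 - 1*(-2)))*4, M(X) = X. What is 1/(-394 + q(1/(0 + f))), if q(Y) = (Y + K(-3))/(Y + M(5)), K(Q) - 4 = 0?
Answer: -16/6291 ≈ -0.0025433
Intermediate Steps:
K(Q) = 4 (K(Q) = 4 + 0 = 4)
f = 3 (f = 3 - 4*(-2 - 1*(-2))*4 = 3 - 4*(-2 + 2)*4 = 3 - 4*0*4 = 3 - 0*4 = 3 - 1*0 = 3 + 0 = 3)
q(Y) = (4 + Y)/(5 + Y) (q(Y) = (Y + 4)/(Y + 5) = (4 + Y)/(5 + Y))
1/(-394 + q(1/(0 + f))) = 1/(-394 + (4 + 1/(0 + 3))/(5 + 1/(0 + 3))) = 1/(-394 + (4 + 1/3)/(5 + 1/3)) = 1/(-394 + (13/3)/(16/3)) = 1/(-394 + (3/16)*(13/3)) = 1/(-394 + 13/16) = 1/(-6291/16) = -16/6291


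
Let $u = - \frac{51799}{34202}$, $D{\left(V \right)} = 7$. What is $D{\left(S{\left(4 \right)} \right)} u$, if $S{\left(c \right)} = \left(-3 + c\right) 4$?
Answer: $- \frac{51799}{4886} \approx -10.602$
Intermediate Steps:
$S{\left(c \right)} = -12 + 4 c$
$u = - \frac{51799}{34202}$ ($u = \left(-51799\right) \frac{1}{34202} = - \frac{51799}{34202} \approx -1.5145$)
$D{\left(S{\left(4 \right)} \right)} u = 7 \left(- \frac{51799}{34202}\right) = - \frac{51799}{4886}$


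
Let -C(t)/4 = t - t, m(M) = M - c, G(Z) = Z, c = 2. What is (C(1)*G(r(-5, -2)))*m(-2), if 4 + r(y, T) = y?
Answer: 0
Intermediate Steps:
r(y, T) = -4 + y
m(M) = -2 + M (m(M) = M - 1*2 = M - 2 = -2 + M)
C(t) = 0 (C(t) = -4*(t - t) = -4*0 = 0)
(C(1)*G(r(-5, -2)))*m(-2) = (0*(-4 - 5))*(-2 - 2) = (0*(-9))*(-4) = 0*(-4) = 0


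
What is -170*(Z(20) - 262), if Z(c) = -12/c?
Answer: 44642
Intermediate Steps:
-170*(Z(20) - 262) = -170*(-12/20 - 262) = -170*(-12*1/20 - 262) = -170*(-⅗ - 262) = -170*(-1313/5) = 44642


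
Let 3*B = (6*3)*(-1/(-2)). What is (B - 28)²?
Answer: 625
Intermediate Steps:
B = 3 (B = ((6*3)*(-1/(-2)))/3 = (18*(-1*(-½)))/3 = (18*(½))/3 = (⅓)*9 = 3)
(B - 28)² = (3 - 28)² = (-25)² = 625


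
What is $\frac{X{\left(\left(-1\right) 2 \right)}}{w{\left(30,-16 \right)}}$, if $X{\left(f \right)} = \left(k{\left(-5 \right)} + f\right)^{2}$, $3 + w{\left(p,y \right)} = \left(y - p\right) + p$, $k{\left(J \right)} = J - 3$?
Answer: $- \frac{100}{19} \approx -5.2632$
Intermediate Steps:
$k{\left(J \right)} = -3 + J$
$w{\left(p,y \right)} = -3 + y$ ($w{\left(p,y \right)} = -3 + \left(\left(y - p\right) + p\right) = -3 + y$)
$X{\left(f \right)} = \left(-8 + f\right)^{2}$ ($X{\left(f \right)} = \left(\left(-3 - 5\right) + f\right)^{2} = \left(-8 + f\right)^{2}$)
$\frac{X{\left(\left(-1\right) 2 \right)}}{w{\left(30,-16 \right)}} = \frac{\left(-8 - 2\right)^{2}}{-3 - 16} = \frac{\left(-8 - 2\right)^{2}}{-19} = \left(-10\right)^{2} \left(- \frac{1}{19}\right) = 100 \left(- \frac{1}{19}\right) = - \frac{100}{19}$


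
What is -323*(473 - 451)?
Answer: -7106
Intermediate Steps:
-323*(473 - 451) = -323*22 = -7106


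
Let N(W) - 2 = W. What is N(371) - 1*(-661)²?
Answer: -436548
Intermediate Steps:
N(W) = 2 + W
N(371) - 1*(-661)² = (2 + 371) - 1*(-661)² = 373 - 1*436921 = 373 - 436921 = -436548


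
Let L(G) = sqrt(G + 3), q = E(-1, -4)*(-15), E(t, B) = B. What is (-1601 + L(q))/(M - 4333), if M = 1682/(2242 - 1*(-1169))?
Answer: 5461011/14778181 - 10233*sqrt(7)/14778181 ≈ 0.36770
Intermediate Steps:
q = 60 (q = -4*(-15) = 60)
M = 1682/3411 (M = 1682/(2242 + 1169) = 1682/3411 ≈ 0.49311)
L(G) = sqrt(3 + G)
(-1601 + L(q))/(M - 4333) = (-1601 + sqrt(3 + 60))/(1682/3411 - 4333) = (-1601 + sqrt(63))/(-14778181/3411) = (-1601 + 3*sqrt(7))*(-3411/14778181) = 5461011/14778181 - 10233*sqrt(7)/14778181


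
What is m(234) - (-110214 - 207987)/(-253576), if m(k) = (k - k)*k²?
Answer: -318201/253576 ≈ -1.2549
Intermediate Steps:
m(k) = 0 (m(k) = 0*k² = 0)
m(234) - (-110214 - 207987)/(-253576) = 0 - (-110214 - 207987)/(-253576) = 0 - (-318201)*(-1)/253576 = 0 - 1*318201/253576 = 0 - 318201/253576 = -318201/253576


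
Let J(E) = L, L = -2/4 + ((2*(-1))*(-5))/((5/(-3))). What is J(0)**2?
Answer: 169/4 ≈ 42.250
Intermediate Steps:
L = -13/2 (L = -2*1/4 + (-2*(-5))/((5*(-1/3))) = -1/2 + 10/(-5/3) = -1/2 + 10*(-3/5) = -1/2 - 6 = -13/2 ≈ -6.5000)
J(E) = -13/2
J(0)**2 = (-13/2)**2 = 169/4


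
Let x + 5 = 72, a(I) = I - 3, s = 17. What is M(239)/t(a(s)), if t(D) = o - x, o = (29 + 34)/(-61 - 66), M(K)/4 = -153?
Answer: 19431/2143 ≈ 9.0672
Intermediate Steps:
M(K) = -612 (M(K) = 4*(-153) = -612)
o = -63/127 (o = 63/(-127) = 63*(-1/127) = -63/127 ≈ -0.49606)
a(I) = -3 + I
x = 67 (x = -5 + 72 = 67)
t(D) = -8572/127 (t(D) = -63/127 - 1*67 = -63/127 - 67 = -8572/127)
M(239)/t(a(s)) = -612/(-8572/127) = -612*(-127/8572) = 19431/2143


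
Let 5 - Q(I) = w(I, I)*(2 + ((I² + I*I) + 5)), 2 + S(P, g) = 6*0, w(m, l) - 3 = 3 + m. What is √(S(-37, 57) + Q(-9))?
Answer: √510 ≈ 22.583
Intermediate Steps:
w(m, l) = 6 + m (w(m, l) = 3 + (3 + m) = 6 + m)
S(P, g) = -2 (S(P, g) = -2 + 6*0 = -2 + 0 = -2)
Q(I) = 5 - (6 + I)*(7 + 2*I²) (Q(I) = 5 - (6 + I)*(2 + ((I² + I*I) + 5)) = 5 - (6 + I)*(2 + ((I² + I²) + 5)) = 5 - (6 + I)*(2 + (2*I² + 5)) = 5 - (6 + I)*(2 + (5 + 2*I²)) = 5 - (6 + I)*(7 + 2*I²))
√(S(-37, 57) + Q(-9)) = √(-2 + (-37 - 7*(-9) - 2*(-9)²*(6 - 9))) = √(-2 + (-37 + 63 - 2*81*(-3))) = √(-2 + (-37 + 63 + 486)) = √(-2 + 512) = √510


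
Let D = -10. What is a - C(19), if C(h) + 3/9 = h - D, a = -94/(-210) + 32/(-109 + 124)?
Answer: -913/35 ≈ -26.086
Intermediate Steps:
a = 271/105 (a = -94*(-1/210) + 32/15 = 47/105 + 32*(1/15) = 47/105 + 32/15 = 271/105 ≈ 2.5810)
C(h) = 29/3 + h (C(h) = -1/3 + (h - 1*(-10)) = -1/3 + (h + 10) = -1/3 + (10 + h) = 29/3 + h)
a - C(19) = 271/105 - (29/3 + 19) = 271/105 - 1*86/3 = 271/105 - 86/3 = -913/35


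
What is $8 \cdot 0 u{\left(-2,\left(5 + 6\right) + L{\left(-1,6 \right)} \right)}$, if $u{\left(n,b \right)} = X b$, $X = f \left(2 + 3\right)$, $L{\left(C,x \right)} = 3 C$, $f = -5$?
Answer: $0$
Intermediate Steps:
$X = -25$ ($X = - 5 \left(2 + 3\right) = \left(-5\right) 5 = -25$)
$u{\left(n,b \right)} = - 25 b$
$8 \cdot 0 u{\left(-2,\left(5 + 6\right) + L{\left(-1,6 \right)} \right)} = 8 \cdot 0 \left(- 25 \left(\left(5 + 6\right) + 3 \left(-1\right)\right)\right) = 0 \left(- 25 \left(11 - 3\right)\right) = 0 \left(\left(-25\right) 8\right) = 0 \left(-200\right) = 0$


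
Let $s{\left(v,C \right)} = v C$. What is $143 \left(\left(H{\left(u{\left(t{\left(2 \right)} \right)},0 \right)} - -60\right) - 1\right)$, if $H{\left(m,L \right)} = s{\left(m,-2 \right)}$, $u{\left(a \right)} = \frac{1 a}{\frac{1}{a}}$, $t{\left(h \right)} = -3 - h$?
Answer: $1287$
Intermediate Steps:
$u{\left(a \right)} = a^{2}$ ($u{\left(a \right)} = a a = a^{2}$)
$s{\left(v,C \right)} = C v$
$H{\left(m,L \right)} = - 2 m$
$143 \left(\left(H{\left(u{\left(t{\left(2 \right)} \right)},0 \right)} - -60\right) - 1\right) = 143 \left(\left(- 2 \left(-3 - 2\right)^{2} - -60\right) - 1\right) = 143 \left(\left(- 2 \left(-3 - 2\right)^{2} + 60\right) - 1\right) = 143 \left(\left(- 2 \left(-5\right)^{2} + 60\right) - 1\right) = 143 \left(\left(\left(-2\right) 25 + 60\right) - 1\right) = 143 \left(\left(-50 + 60\right) - 1\right) = 143 \left(10 - 1\right) = 143 \cdot 9 = 1287$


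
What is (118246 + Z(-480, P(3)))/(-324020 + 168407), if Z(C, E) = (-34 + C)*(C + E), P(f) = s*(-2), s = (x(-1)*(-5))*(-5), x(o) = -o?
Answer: -130222/51871 ≈ -2.5105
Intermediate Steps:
s = 25 (s = (-1*(-1)*(-5))*(-5) = (1*(-5))*(-5) = -5*(-5) = 25)
P(f) = -50 (P(f) = 25*(-2) = -50)
(118246 + Z(-480, P(3)))/(-324020 + 168407) = (118246 + ((-480)² - 34*(-480) - 34*(-50) - 480*(-50)))/(-324020 + 168407) = (118246 + (230400 + 16320 + 1700 + 24000))/(-155613) = (118246 + 272420)*(-1/155613) = 390666*(-1/155613) = -130222/51871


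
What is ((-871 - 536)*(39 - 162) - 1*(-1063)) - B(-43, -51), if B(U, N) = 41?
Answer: 174083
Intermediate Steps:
((-871 - 536)*(39 - 162) - 1*(-1063)) - B(-43, -51) = ((-871 - 536)*(39 - 162) - 1*(-1063)) - 1*41 = (-1407*(-123) + 1063) - 41 = (173061 + 1063) - 41 = 174124 - 41 = 174083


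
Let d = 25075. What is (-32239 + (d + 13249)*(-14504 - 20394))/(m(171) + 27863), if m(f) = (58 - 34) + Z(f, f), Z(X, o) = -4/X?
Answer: -228706205661/4768673 ≈ -47960.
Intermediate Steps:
m(f) = 24 - 4/f (m(f) = (58 - 34) - 4/f = 24 - 4/f)
(-32239 + (d + 13249)*(-14504 - 20394))/(m(171) + 27863) = (-32239 + (25075 + 13249)*(-14504 - 20394))/((24 - 4/171) + 27863) = (-32239 + 38324*(-34898))/((24 - 4*1/171) + 27863) = (-32239 - 1337430952)/((24 - 4/171) + 27863) = -1337463191/(4100/171 + 27863) = -1337463191/4768673/171 = -1337463191*171/4768673 = -228706205661/4768673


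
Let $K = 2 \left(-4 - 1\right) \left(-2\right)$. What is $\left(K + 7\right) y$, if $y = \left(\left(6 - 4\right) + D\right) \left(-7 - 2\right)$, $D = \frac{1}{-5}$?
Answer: $- \frac{2187}{5} \approx -437.4$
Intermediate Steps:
$D = - \frac{1}{5} \approx -0.2$
$K = 20$ ($K = 2 \left(\left(-5\right) \left(-2\right)\right) = 2 \cdot 10 = 20$)
$y = - \frac{81}{5}$ ($y = \left(\left(6 - 4\right) - \frac{1}{5}\right) \left(-7 - 2\right) = \left(\left(6 - 4\right) - \frac{1}{5}\right) \left(-9\right) = \left(2 - \frac{1}{5}\right) \left(-9\right) = \frac{9}{5} \left(-9\right) = - \frac{81}{5} \approx -16.2$)
$\left(K + 7\right) y = \left(20 + 7\right) \left(- \frac{81}{5}\right) = 27 \left(- \frac{81}{5}\right) = - \frac{2187}{5}$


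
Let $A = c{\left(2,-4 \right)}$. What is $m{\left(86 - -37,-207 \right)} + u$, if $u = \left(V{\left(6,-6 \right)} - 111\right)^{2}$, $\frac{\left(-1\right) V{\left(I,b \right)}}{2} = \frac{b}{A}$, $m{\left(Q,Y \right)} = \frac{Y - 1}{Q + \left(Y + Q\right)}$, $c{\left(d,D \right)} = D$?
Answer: $\frac{38972}{3} \approx 12991.0$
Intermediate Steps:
$A = -4$
$m{\left(Q,Y \right)} = \frac{-1 + Y}{Y + 2 Q}$ ($m{\left(Q,Y \right)} = \frac{-1 + Y}{Q + \left(Q + Y\right)} = \frac{-1 + Y}{Y + 2 Q}$)
$V{\left(I,b \right)} = \frac{b}{2}$ ($V{\left(I,b \right)} = - 2 \frac{b}{-4} = - 2 b \left(- \frac{1}{4}\right) = - 2 \left(- \frac{b}{4}\right) = \frac{b}{2}$)
$u = 12996$ ($u = \left(\frac{1}{2} \left(-6\right) - 111\right)^{2} = \left(-3 - 111\right)^{2} = \left(-114\right)^{2} = 12996$)
$m{\left(86 - -37,-207 \right)} + u = \frac{-1 - 207}{-207 + 2 \left(86 - -37\right)} + 12996 = \frac{1}{-207 + 2 \left(86 + 37\right)} \left(-208\right) + 12996 = \frac{1}{-207 + 2 \cdot 123} \left(-208\right) + 12996 = \frac{1}{-207 + 246} \left(-208\right) + 12996 = \frac{1}{39} \left(-208\right) + 12996 = - \frac{16}{3} + 12996 = \frac{38972}{3}$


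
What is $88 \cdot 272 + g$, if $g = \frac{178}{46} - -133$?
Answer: $\frac{553676}{23} \approx 24073.0$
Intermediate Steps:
$g = \frac{3148}{23}$ ($g = 178 \cdot \frac{1}{46} + 133 = \frac{89}{23} + 133 = \frac{3148}{23} \approx 136.87$)
$88 \cdot 272 + g = 88 \cdot 272 + \frac{3148}{23} = 23936 + \frac{3148}{23} = \frac{553676}{23}$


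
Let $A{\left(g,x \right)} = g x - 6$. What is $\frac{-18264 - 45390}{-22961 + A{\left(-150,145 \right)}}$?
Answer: $\frac{63654}{44717} \approx 1.4235$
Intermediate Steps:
$A{\left(g,x \right)} = -6 + g x$
$\frac{-18264 - 45390}{-22961 + A{\left(-150,145 \right)}} = \frac{-18264 - 45390}{-22961 - 21756} = - \frac{63654}{-22961 - 21756} = - \frac{63654}{-44717} = \left(-63654\right) \left(- \frac{1}{44717}\right) = \frac{63654}{44717}$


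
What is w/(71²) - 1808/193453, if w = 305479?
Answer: 59086714859/975196573 ≈ 60.590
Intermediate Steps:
w/(71²) - 1808/193453 = 305479/(71²) - 1808/193453 = 305479/5041 - 1808*1/193453 = 305479*(1/5041) - 1808/193453 = 305479/5041 - 1808/193453 = 59086714859/975196573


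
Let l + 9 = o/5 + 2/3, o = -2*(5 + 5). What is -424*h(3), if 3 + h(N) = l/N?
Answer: 27136/9 ≈ 3015.1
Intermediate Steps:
o = -20 (o = -2*10 = -20)
l = -37/3 (l = -9 + (-20/5 + 2/3) = -9 + (-20*⅕ + 2*(⅓)) = -9 + (-4 + ⅔) = -9 - 10/3 = -37/3 ≈ -12.333)
h(N) = -3 - 37/(3*N)
-424*h(3) = -424*(-3 - 37/3/3) = -424*(-3 - 37/3*⅓) = -424*(-3 - 37/9) = -424*(-64/9) = 27136/9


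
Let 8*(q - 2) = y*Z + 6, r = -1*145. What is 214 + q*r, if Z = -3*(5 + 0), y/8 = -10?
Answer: -87739/4 ≈ -21935.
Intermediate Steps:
y = -80 (y = 8*(-10) = -80)
Z = -15 (Z = -3*5 = -15)
r = -145
q = 611/4 (q = 2 + (-80*(-15) + 6)/8 = 2 + (1200 + 6)/8 = 2 + (1/8)*1206 = 2 + 603/4 = 611/4 ≈ 152.75)
214 + q*r = 214 + (611/4)*(-145) = 214 - 88595/4 = -87739/4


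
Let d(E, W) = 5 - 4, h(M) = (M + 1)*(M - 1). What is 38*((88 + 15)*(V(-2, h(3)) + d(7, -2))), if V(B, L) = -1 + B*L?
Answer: -62624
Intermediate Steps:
h(M) = (1 + M)*(-1 + M)
d(E, W) = 1
38*((88 + 15)*(V(-2, h(3)) + d(7, -2))) = 38*((88 + 15)*((-1 - 2*(-1 + 3²)) + 1)) = 38*(103*((-1 - 2*(-1 + 9)) + 1)) = 38*(103*((-1 - 2*8) + 1)) = 38*(103*((-1 - 16) + 1)) = 38*(103*(-17 + 1)) = 38*(103*(-16)) = 38*(-1648) = -62624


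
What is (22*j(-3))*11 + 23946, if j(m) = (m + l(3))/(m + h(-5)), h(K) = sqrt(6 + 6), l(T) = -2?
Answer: 22736 - 2420*sqrt(3)/3 ≈ 21339.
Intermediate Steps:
h(K) = 2*sqrt(3) (h(K) = sqrt(12) = 2*sqrt(3))
j(m) = (-2 + m)/(m + 2*sqrt(3)) (j(m) = (m - 2)/(m + 2*sqrt(3)) = (-2 + m)/(m + 2*sqrt(3)))
(22*j(-3))*11 + 23946 = (22*((-2 - 3)/(-3 + 2*sqrt(3))))*11 + 23946 = (22*(-5/(-3 + 2*sqrt(3))))*11 + 23946 = -110/(-3 + 2*sqrt(3))*11 + 23946 = -1210/(-3 + 2*sqrt(3)) + 23946 = 23946 - 1210/(-3 + 2*sqrt(3))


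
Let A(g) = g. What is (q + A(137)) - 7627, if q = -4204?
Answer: -11694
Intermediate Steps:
(q + A(137)) - 7627 = (-4204 + 137) - 7627 = -4067 - 7627 = -11694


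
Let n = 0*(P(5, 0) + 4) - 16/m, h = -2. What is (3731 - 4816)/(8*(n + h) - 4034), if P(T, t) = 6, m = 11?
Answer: 11935/44678 ≈ 0.26713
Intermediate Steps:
n = -16/11 (n = 0*(6 + 4) - 16/11 = 0*10 - 16/11 = 0 - 1*16/11 = 0 - 16/11 = -16/11 ≈ -1.4545)
(3731 - 4816)/(8*(n + h) - 4034) = (3731 - 4816)/(8*(-16/11 - 2) - 4034) = -1085/(8*(-38/11) - 4034) = -1085/(-304/11 - 4034) = -1085/(-44678/11) = -1085*(-11/44678) = 11935/44678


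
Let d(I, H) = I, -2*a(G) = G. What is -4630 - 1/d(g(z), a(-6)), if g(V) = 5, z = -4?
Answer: -23151/5 ≈ -4630.2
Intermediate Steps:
a(G) = -G/2
-4630 - 1/d(g(z), a(-6)) = -4630 - 1/5 = -4630 - 1*⅕ = -4630 - ⅕ = -23151/5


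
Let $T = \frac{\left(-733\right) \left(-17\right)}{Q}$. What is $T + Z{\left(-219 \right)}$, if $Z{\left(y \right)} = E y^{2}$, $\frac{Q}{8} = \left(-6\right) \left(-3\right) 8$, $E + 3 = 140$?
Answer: $\frac{7569409325}{1152} \approx 6.5707 \cdot 10^{6}$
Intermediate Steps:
$E = 137$ ($E = -3 + 140 = 137$)
$Q = 1152$ ($Q = 8 \left(-6\right) \left(-3\right) 8 = 8 \cdot 18 \cdot 8 = 8 \cdot 144 = 1152$)
$T = \frac{12461}{1152}$ ($T = \frac{\left(-733\right) \left(-17\right)}{1152} = 12461 \cdot \frac{1}{1152} = \frac{12461}{1152} \approx 10.817$)
$Z{\left(y \right)} = 137 y^{2}$
$T + Z{\left(-219 \right)} = \frac{12461}{1152} + 137 \left(-219\right)^{2} = \frac{12461}{1152} + 137 \cdot 47961 = \frac{12461}{1152} + 6570657 = \frac{7569409325}{1152}$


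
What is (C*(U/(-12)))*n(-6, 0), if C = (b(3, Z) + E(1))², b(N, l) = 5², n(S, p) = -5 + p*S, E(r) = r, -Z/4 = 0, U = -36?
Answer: -10140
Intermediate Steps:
Z = 0 (Z = -4*0 = 0)
n(S, p) = -5 + S*p
b(N, l) = 25
C = 676 (C = (25 + 1)² = 26² = 676)
(C*(U/(-12)))*n(-6, 0) = (676*(-36/(-12)))*(-5 - 6*0) = (676*(-36*(-1/12)))*(-5 + 0) = (676*3)*(-5) = 2028*(-5) = -10140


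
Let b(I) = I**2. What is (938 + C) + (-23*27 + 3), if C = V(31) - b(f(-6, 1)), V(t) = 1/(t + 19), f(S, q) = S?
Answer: 14201/50 ≈ 284.02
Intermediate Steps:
V(t) = 1/(19 + t)
C = -1799/50 (C = 1/(19 + 31) - 1*(-6)**2 = 1/50 - 1*36 = 1/50 - 36 = -1799/50 ≈ -35.980)
(938 + C) + (-23*27 + 3) = (938 - 1799/50) + (-23*27 + 3) = 45101/50 + (-621 + 3) = 45101/50 - 618 = 14201/50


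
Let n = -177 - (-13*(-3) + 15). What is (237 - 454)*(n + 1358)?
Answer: -244559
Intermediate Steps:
n = -231 (n = -177 - (39 + 15) = -177 - 1*54 = -177 - 54 = -231)
(237 - 454)*(n + 1358) = (237 - 454)*(-231 + 1358) = -217*1127 = -244559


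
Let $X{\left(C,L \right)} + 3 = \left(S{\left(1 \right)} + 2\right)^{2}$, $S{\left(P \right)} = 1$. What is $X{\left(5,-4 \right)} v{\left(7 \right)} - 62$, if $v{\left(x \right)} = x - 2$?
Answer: $-32$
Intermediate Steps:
$v{\left(x \right)} = -2 + x$ ($v{\left(x \right)} = x - 2 = -2 + x$)
$X{\left(C,L \right)} = 6$ ($X{\left(C,L \right)} = -3 + \left(1 + 2\right)^{2} = -3 + 3^{2} = -3 + 9 = 6$)
$X{\left(5,-4 \right)} v{\left(7 \right)} - 62 = 6 \left(-2 + 7\right) - 62 = 6 \cdot 5 - 62 = 30 - 62 = -32$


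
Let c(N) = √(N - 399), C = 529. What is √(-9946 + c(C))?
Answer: √(-9946 + √130) ≈ 99.672*I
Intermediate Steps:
c(N) = √(-399 + N)
√(-9946 + c(C)) = √(-9946 + √(-399 + 529)) = √(-9946 + √130)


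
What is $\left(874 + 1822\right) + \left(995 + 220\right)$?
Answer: $3911$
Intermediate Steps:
$\left(874 + 1822\right) + \left(995 + 220\right) = 2696 + 1215 = 3911$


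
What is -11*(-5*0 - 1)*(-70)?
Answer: -770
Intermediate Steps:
-11*(-5*0 - 1)*(-70) = -11*(0 - 1)*(-70) = -11*(-1)*(-70) = 11*(-70) = -770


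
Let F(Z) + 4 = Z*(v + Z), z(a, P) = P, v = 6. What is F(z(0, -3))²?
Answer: 169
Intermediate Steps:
F(Z) = -4 + Z*(6 + Z)
F(z(0, -3))² = (-4 + (-3)² + 6*(-3))² = (-4 + 9 - 18)² = (-13)² = 169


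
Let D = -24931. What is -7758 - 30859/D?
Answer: -193383839/24931 ≈ -7756.8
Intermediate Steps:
-7758 - 30859/D = -7758 - 30859/(-24931) = -7758 - 30859*(-1/24931) = -7758 + 30859/24931 = -193383839/24931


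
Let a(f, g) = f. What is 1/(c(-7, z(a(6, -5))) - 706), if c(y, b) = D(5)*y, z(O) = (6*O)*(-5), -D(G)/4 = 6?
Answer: -1/538 ≈ -0.0018587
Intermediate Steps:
D(G) = -24 (D(G) = -4*6 = -24)
z(O) = -30*O
c(y, b) = -24*y
1/(c(-7, z(a(6, -5))) - 706) = 1/(-24*(-7) - 706) = 1/(168 - 706) = 1/(-538) = -1/538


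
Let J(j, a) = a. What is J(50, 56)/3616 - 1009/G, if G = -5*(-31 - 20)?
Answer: -454283/115260 ≈ -3.9414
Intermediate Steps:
G = 255 (G = -5*(-51) = 255)
J(50, 56)/3616 - 1009/G = 56/3616 - 1009/255 = 56*(1/3616) - 1009*1/255 = 7/452 - 1009/255 = -454283/115260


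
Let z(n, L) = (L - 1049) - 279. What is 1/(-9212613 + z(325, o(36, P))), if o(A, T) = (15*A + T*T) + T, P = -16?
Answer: -1/9213161 ≈ -1.0854e-7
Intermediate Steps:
o(A, T) = T + T**2 + 15*A (o(A, T) = (15*A + T**2) + T = (T**2 + 15*A) + T = T + T**2 + 15*A)
z(n, L) = -1328 + L (z(n, L) = (-1049 + L) - 279 = -1328 + L)
1/(-9212613 + z(325, o(36, P))) = 1/(-9212613 + (-1328 + (-16 + (-16)**2 + 15*36))) = 1/(-9212613 + (-1328 + (-16 + 256 + 540))) = 1/(-9212613 + (-1328 + 780)) = 1/(-9212613 - 548) = 1/(-9213161) = -1/9213161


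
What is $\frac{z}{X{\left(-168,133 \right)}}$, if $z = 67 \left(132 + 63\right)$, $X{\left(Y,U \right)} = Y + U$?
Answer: $- \frac{2613}{7} \approx -373.29$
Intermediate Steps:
$X{\left(Y,U \right)} = U + Y$
$z = 13065$ ($z = 67 \cdot 195 = 13065$)
$\frac{z}{X{\left(-168,133 \right)}} = \frac{13065}{133 - 168} = \frac{13065}{-35} = 13065 \left(- \frac{1}{35}\right) = - \frac{2613}{7}$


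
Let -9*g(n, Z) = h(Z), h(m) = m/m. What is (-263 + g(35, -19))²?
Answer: 5607424/81 ≈ 69228.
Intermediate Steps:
h(m) = 1
g(n, Z) = -⅑ (g(n, Z) = -⅑*1 = -⅑)
(-263 + g(35, -19))² = (-263 - ⅑)² = (-2368/9)² = 5607424/81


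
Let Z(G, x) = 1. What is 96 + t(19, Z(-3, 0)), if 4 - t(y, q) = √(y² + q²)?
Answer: 100 - √362 ≈ 80.974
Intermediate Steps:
t(y, q) = 4 - √(q² + y²) (t(y, q) = 4 - √(y² + q²) = 4 - √(q² + y²))
96 + t(19, Z(-3, 0)) = 96 + (4 - √(1² + 19²)) = 96 + (4 - √(1 + 361)) = 96 + (4 - √362) = 100 - √362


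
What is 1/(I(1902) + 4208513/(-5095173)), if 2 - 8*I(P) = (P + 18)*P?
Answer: -20380692/9303390023039 ≈ -2.1907e-6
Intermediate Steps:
I(P) = 1/4 - P*(18 + P)/8 (I(P) = 1/4 - (P + 18)*P/8 = 1/4 - (18 + P)*P/8 = 1/4 - P*(18 + P)/8)
1/(I(1902) + 4208513/(-5095173)) = 1/((1/4 - 9/4*1902 - 1/8*1902**2) + 4208513/(-5095173)) = 1/((1/4 - 8559/2 - 1/8*3617604) + 4208513*(-1/5095173)) = 1/((1/4 - 8559/2 - 904401/2) - 4208513/5095173) = 1/(-1825919/4 - 4208513/5095173) = 1/(-9303390023039/20380692) = -20380692/9303390023039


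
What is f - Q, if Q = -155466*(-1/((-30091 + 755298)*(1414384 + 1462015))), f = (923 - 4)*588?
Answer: 1127207718684593130/2085984689593 ≈ 5.4037e+5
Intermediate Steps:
f = 540372 (f = 919*588 = 540372)
Q = 155466/2085984689593 (Q = -155466/((-725207*2876399)) = -155466/((-1*2085984689593)) = -155466/(-2085984689593) = -155466*(-1/2085984689593) = 155466/2085984689593 ≈ 7.4529e-8)
f - Q = 540372 - 1*155466/2085984689593 = 540372 - 155466/2085984689593 = 1127207718684593130/2085984689593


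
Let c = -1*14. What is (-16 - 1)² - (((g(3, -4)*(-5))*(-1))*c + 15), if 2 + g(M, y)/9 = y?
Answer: -3506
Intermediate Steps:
g(M, y) = -18 + 9*y
c = -14
(-16 - 1)² - (((g(3, -4)*(-5))*(-1))*c + 15) = (-16 - 1)² - ((((-18 + 9*(-4))*(-5))*(-1))*(-14) + 15) = (-17)² - ((((-18 - 36)*(-5))*(-1))*(-14) + 15) = 289 - ((-54*(-5)*(-1))*(-14) + 15) = 289 - ((270*(-1))*(-14) + 15) = 289 - (-270*(-14) + 15) = 289 - (3780 + 15) = 289 - 1*3795 = 289 - 3795 = -3506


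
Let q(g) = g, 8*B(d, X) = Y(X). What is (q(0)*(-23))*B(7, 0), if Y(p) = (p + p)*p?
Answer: 0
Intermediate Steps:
Y(p) = 2*p**2 (Y(p) = (2*p)*p = 2*p**2)
B(d, X) = X**2/4 (B(d, X) = (2*X**2)/8 = X**2/4)
(q(0)*(-23))*B(7, 0) = (0*(-23))*((1/4)*0**2) = 0*((1/4)*0) = 0*0 = 0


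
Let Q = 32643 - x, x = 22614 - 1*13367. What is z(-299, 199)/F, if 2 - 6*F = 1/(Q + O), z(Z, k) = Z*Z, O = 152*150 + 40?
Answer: 24801267816/92471 ≈ 2.6821e+5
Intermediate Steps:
x = 9247 (x = 22614 - 13367 = 9247)
O = 22840 (O = 22800 + 40 = 22840)
z(Z, k) = Z²
Q = 23396 (Q = 32643 - 1*9247 = 32643 - 9247 = 23396)
F = 92471/277416 (F = ⅓ - 1/(6*(23396 + 22840)) = ⅓ - ⅙/46236 = ⅓ - ⅙*1/46236 = ⅓ - 1/277416 = 92471/277416 ≈ 0.33333)
z(-299, 199)/F = (-299)²/(92471/277416) = 89401*(277416/92471) = 24801267816/92471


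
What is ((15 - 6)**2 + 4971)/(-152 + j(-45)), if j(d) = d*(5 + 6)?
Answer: -5052/647 ≈ -7.8083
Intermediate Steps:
j(d) = 11*d (j(d) = d*11 = 11*d)
((15 - 6)**2 + 4971)/(-152 + j(-45)) = ((15 - 6)**2 + 4971)/(-152 + 11*(-45)) = (9**2 + 4971)/(-152 - 495) = (81 + 4971)/(-647) = 5052*(-1/647) = -5052/647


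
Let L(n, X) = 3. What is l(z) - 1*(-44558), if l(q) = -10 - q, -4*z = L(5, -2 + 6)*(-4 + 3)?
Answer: 178189/4 ≈ 44547.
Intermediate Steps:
z = ¾ (z = -3*(-4 + 3)/4 = -3*(-1)/4 = -¼*(-3) = ¾ ≈ 0.75000)
l(z) - 1*(-44558) = (-10 - 1*¾) - 1*(-44558) = (-10 - ¾) + 44558 = -43/4 + 44558 = 178189/4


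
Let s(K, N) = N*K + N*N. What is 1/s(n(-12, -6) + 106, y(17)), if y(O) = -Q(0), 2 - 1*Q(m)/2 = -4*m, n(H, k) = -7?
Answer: -1/380 ≈ -0.0026316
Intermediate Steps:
Q(m) = 4 + 8*m (Q(m) = 4 - (-8)*m = 4 + 8*m)
y(O) = -4 (y(O) = -(4 + 8*0) = -(4 + 0) = -1*4 = -4)
s(K, N) = N² + K*N (s(K, N) = K*N + N² = N² + K*N)
1/s(n(-12, -6) + 106, y(17)) = 1/(-4*((-7 + 106) - 4)) = 1/(-4*(99 - 4)) = 1/(-4*95) = 1/(-380) = -1/380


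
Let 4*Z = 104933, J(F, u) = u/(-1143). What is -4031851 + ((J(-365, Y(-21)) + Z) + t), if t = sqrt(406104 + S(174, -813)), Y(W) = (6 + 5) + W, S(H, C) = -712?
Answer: -18313684313/4572 + 4*sqrt(25337) ≈ -4.0050e+6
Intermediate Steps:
Y(W) = 11 + W
J(F, u) = -u/1143 (J(F, u) = u*(-1/1143) = -u/1143)
Z = 104933/4 (Z = (1/4)*104933 = 104933/4 ≈ 26233.)
t = 4*sqrt(25337) (t = sqrt(406104 - 712) = sqrt(405392) = 4*sqrt(25337) ≈ 636.70)
-4031851 + ((J(-365, Y(-21)) + Z) + t) = -4031851 + ((-(11 - 21)/1143 + 104933/4) + 4*sqrt(25337)) = -4031851 + ((-1/1143*(-10) + 104933/4) + 4*sqrt(25337)) = -4031851 + ((10/1143 + 104933/4) + 4*sqrt(25337)) = -4031851 + (119938459/4572 + 4*sqrt(25337)) = -18313684313/4572 + 4*sqrt(25337)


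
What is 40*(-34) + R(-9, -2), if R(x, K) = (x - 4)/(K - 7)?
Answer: -12227/9 ≈ -1358.6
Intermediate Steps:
R(x, K) = (-4 + x)/(-7 + K)
40*(-34) + R(-9, -2) = 40*(-34) + (-4 - 9)/(-7 - 2) = -1360 - 13/(-9) = -1360 - ⅑*(-13) = -1360 + 13/9 = -12227/9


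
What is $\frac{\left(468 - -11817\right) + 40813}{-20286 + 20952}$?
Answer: $\frac{26549}{333} \approx 79.727$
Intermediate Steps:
$\frac{\left(468 - -11817\right) + 40813}{-20286 + 20952} = \frac{\left(468 + 11817\right) + 40813}{666} = \left(12285 + 40813\right) \frac{1}{666} = 53098 \cdot \frac{1}{666} = \frac{26549}{333}$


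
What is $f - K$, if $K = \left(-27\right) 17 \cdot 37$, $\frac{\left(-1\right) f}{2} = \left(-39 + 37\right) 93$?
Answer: $17355$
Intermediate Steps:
$f = 372$ ($f = - 2 \left(-39 + 37\right) 93 = - 2 \left(\left(-2\right) 93\right) = \left(-2\right) \left(-186\right) = 372$)
$K = -16983$ ($K = \left(-459\right) 37 = -16983$)
$f - K = 372 - -16983 = 372 + 16983 = 17355$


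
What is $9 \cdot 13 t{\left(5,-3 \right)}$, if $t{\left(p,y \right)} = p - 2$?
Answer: $351$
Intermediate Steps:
$t{\left(p,y \right)} = -2 + p$
$9 \cdot 13 t{\left(5,-3 \right)} = 9 \cdot 13 \left(-2 + 5\right) = 117 \cdot 3 = 351$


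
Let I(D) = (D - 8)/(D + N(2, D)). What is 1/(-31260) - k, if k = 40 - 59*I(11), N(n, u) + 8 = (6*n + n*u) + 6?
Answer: -48234223/1344180 ≈ -35.884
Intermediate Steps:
N(n, u) = -2 + 6*n + n*u (N(n, u) = -8 + ((6*n + n*u) + 6) = -8 + (6 + 6*n + n*u) = -2 + 6*n + n*u)
I(D) = (-8 + D)/(10 + 3*D) (I(D) = (D - 8)/(D + (-2 + 6*2 + 2*D)) = (-8 + D)/(D + (-2 + 12 + 2*D)) = (-8 + D)/(D + (10 + 2*D)) = (-8 + D)/(10 + 3*D))
k = 1543/43 (k = 40 - 59*(-8 + 11)/(10 + 3*11) = 40 - 59*3/(10 + 33) = 40 - 59*3/43 = 40 - 177/43 = 1543/43 ≈ 35.884)
1/(-31260) - k = 1/(-31260) - 1*1543/43 = -1/31260 - 1543/43 = -48234223/1344180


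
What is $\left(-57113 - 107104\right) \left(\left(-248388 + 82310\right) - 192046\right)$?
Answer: $58810048908$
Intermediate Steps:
$\left(-57113 - 107104\right) \left(\left(-248388 + 82310\right) - 192046\right) = - 164217 \left(-166078 - 192046\right) = \left(-164217\right) \left(-358124\right) = 58810048908$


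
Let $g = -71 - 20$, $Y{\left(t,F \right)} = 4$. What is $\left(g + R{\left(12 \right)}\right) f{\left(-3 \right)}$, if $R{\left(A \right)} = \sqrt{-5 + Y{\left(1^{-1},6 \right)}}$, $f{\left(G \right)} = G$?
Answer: $273 - 3 i \approx 273.0 - 3.0 i$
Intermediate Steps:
$R{\left(A \right)} = i$ ($R{\left(A \right)} = \sqrt{-5 + 4} = \sqrt{-1} = i$)
$g = -91$
$\left(g + R{\left(12 \right)}\right) f{\left(-3 \right)} = \left(-91 + i\right) \left(-3\right) = 273 - 3 i$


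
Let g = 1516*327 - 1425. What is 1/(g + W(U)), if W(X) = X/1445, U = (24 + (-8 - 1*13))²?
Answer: 1445/714273624 ≈ 2.0230e-6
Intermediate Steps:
U = 9 (U = (24 + (-8 - 13))² = (24 - 21)² = 3² = 9)
W(X) = X/1445 (W(X) = X*(1/1445) = X/1445)
g = 494307 (g = 495732 - 1425 = 494307)
1/(g + W(U)) = 1/(494307 + (1/1445)*9) = 1/(494307 + 9/1445) = 1/(714273624/1445) = 1445/714273624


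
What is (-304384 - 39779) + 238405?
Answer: -105758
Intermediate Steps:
(-304384 - 39779) + 238405 = -344163 + 238405 = -105758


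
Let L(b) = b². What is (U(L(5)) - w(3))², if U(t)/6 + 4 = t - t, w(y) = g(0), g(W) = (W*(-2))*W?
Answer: 576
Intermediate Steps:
g(W) = -2*W² (g(W) = (-2*W)*W = -2*W²)
w(y) = 0 (w(y) = -2*0² = -2*0 = 0)
U(t) = -24 (U(t) = -24 + 6*(t - t) = -24 + 6*0 = -24 + 0 = -24)
(U(L(5)) - w(3))² = (-24 - 1*0)² = (-24 + 0)² = (-24)² = 576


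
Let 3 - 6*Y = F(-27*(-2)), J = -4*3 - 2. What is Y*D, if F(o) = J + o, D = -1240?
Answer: 22940/3 ≈ 7646.7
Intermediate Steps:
J = -14 (J = -12 - 2 = -14)
F(o) = -14 + o
Y = -37/6 (Y = ½ - (-14 - 27*(-2))/6 = ½ - (-14 + 54)/6 = ½ - ⅙*40 = ½ - 20/3 = -37/6 ≈ -6.1667)
Y*D = -37/6*(-1240) = 22940/3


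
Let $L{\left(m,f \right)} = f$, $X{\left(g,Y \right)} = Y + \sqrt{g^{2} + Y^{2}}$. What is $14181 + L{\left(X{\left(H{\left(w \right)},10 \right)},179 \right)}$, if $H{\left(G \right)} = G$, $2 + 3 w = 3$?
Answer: $14360$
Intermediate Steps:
$w = \frac{1}{3}$ ($w = - \frac{2}{3} + \frac{1}{3} \cdot 3 = - \frac{2}{3} + 1 = \frac{1}{3} \approx 0.33333$)
$X{\left(g,Y \right)} = Y + \sqrt{Y^{2} + g^{2}}$
$14181 + L{\left(X{\left(H{\left(w \right)},10 \right)},179 \right)} = 14181 + 179 = 14360$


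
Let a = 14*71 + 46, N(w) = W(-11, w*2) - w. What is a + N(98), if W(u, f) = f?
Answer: 1138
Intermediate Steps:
N(w) = w (N(w) = w*2 - w = 2*w - w = w)
a = 1040 (a = 994 + 46 = 1040)
a + N(98) = 1040 + 98 = 1138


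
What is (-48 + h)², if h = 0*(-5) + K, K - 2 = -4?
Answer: 2500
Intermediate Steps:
K = -2 (K = 2 - 4 = -2)
h = -2 (h = 0*(-5) - 2 = 0 - 2 = -2)
(-48 + h)² = (-48 - 2)² = (-50)² = 2500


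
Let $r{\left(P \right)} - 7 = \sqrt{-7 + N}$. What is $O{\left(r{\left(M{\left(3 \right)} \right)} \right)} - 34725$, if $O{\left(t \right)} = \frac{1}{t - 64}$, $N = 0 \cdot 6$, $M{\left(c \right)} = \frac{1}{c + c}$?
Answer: $- \frac{113064657}{3256} - \frac{i \sqrt{7}}{3256} \approx -34725.0 - 0.00081258 i$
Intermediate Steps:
$M{\left(c \right)} = \frac{1}{2 c}$
$N = 0$
$r{\left(P \right)} = 7 + i \sqrt{7}$ ($r{\left(P \right)} = 7 + \sqrt{-7 + 0} = 7 + \sqrt{-7} = 7 + i \sqrt{7}$)
$O{\left(t \right)} = \frac{1}{-64 + t}$
$O{\left(r{\left(M{\left(3 \right)} \right)} \right)} - 34725 = \frac{1}{-64 + \left(7 + i \sqrt{7}\right)} - 34725 = \frac{1}{-57 + i \sqrt{7}} - 34725 = -34725 + \frac{1}{-57 + i \sqrt{7}}$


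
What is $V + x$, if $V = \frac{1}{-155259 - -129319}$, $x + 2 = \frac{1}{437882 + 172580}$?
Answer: $- \frac{15835676541}{7917692140} \approx -2.0$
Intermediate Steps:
$x = - \frac{1220923}{610462}$ ($x = -2 + \frac{1}{437882 + 172580} = -2 + \frac{1}{610462} = - \frac{1220923}{610462} \approx -2.0$)
$V = - \frac{1}{25940}$ ($V = \frac{1}{-155259 + 129319} = \frac{1}{-25940} = - \frac{1}{25940} \approx -3.8551 \cdot 10^{-5}$)
$V + x = - \frac{1}{25940} - \frac{1220923}{610462} = - \frac{15835676541}{7917692140}$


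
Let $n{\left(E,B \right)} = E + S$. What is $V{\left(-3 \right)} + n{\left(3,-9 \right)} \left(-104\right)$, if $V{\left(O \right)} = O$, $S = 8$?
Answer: $-1147$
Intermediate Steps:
$n{\left(E,B \right)} = 8 + E$ ($n{\left(E,B \right)} = E + 8 = 8 + E$)
$V{\left(-3 \right)} + n{\left(3,-9 \right)} \left(-104\right) = -3 + \left(8 + 3\right) \left(-104\right) = -3 + 11 \left(-104\right) = -3 - 1144 = -1147$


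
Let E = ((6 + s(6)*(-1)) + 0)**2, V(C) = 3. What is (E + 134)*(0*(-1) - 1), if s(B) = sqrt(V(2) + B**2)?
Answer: -209 + 12*sqrt(39) ≈ -134.06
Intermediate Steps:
s(B) = sqrt(3 + B**2)
E = (6 - sqrt(39))**2 (E = ((6 + sqrt(3 + 6**2)*(-1)) + 0)**2 = ((6 + sqrt(3 + 36)*(-1)) + 0)**2 = ((6 + sqrt(39)*(-1)) + 0)**2 = ((6 - sqrt(39)) + 0)**2 = (6 - sqrt(39))**2 ≈ 0.060024)
(E + 134)*(0*(-1) - 1) = ((6 - sqrt(39))**2 + 134)*(0*(-1) - 1) = (134 + (6 - sqrt(39))**2)*(0 - 1) = (134 + (6 - sqrt(39))**2)*(-1) = -134 - (6 - sqrt(39))**2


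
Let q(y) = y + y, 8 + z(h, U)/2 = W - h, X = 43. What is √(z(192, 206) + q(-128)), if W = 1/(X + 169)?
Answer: I*√7370710/106 ≈ 25.612*I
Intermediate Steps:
W = 1/212 (W = 1/(43 + 169) = 1/212 ≈ 0.0047170)
z(h, U) = -1695/106 - 2*h (z(h, U) = -16 + 2*(1/212 - h) = -16 + (1/106 - 2*h) = -1695/106 - 2*h)
q(y) = 2*y
√(z(192, 206) + q(-128)) = √((-1695/106 - 2*192) + 2*(-128)) = √((-1695/106 - 384) - 256) = √(-42399/106 - 256) = √(-69535/106) = I*√7370710/106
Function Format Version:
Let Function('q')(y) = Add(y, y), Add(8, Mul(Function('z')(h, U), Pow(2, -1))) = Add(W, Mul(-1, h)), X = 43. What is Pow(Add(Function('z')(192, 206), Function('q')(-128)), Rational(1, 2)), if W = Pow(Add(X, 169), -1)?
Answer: Mul(Rational(1, 106), I, Pow(7370710, Rational(1, 2))) ≈ Mul(25.612, I)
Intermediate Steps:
W = Rational(1, 212) (W = Pow(Add(43, 169), -1) = Pow(212, -1) = Rational(1, 212) ≈ 0.0047170)
Function('z')(h, U) = Add(Rational(-1695, 106), Mul(-2, h)) (Function('z')(h, U) = Add(-16, Mul(2, Add(Rational(1, 212), Mul(-1, h)))) = Add(-16, Add(Rational(1, 106), Mul(-2, h))) = Add(Rational(-1695, 106), Mul(-2, h)))
Function('q')(y) = Mul(2, y)
Pow(Add(Function('z')(192, 206), Function('q')(-128)), Rational(1, 2)) = Pow(Add(Add(Rational(-1695, 106), Mul(-2, 192)), Mul(2, -128)), Rational(1, 2)) = Pow(Add(Add(Rational(-1695, 106), -384), -256), Rational(1, 2)) = Pow(Add(Rational(-42399, 106), -256), Rational(1, 2)) = Pow(Rational(-69535, 106), Rational(1, 2)) = Mul(Rational(1, 106), I, Pow(7370710, Rational(1, 2)))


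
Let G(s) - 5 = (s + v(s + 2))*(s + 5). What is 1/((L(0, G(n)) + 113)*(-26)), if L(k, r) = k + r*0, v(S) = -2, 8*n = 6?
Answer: -1/2938 ≈ -0.00034037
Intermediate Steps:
n = ¾ (n = (⅛)*6 = ¾ ≈ 0.75000)
G(s) = 5 + (-2 + s)*(5 + s) (G(s) = 5 + (s - 2)*(s + 5) = 5 + (-2 + s)*(5 + s))
L(k, r) = k (L(k, r) = k + 0 = k)
1/((L(0, G(n)) + 113)*(-26)) = 1/((0 + 113)*(-26)) = 1/(113*(-26)) = 1/(-2938) = -1/2938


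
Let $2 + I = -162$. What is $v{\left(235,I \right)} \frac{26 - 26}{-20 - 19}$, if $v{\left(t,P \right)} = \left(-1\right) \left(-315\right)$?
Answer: $0$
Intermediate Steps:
$I = -164$ ($I = -2 - 162 = -164$)
$v{\left(t,P \right)} = 315$
$v{\left(235,I \right)} \frac{26 - 26}{-20 - 19} = 315 \frac{26 - 26}{-20 - 19} = 315 \frac{0}{-39} = 315 \cdot 0 \left(- \frac{1}{39}\right) = 315 \cdot 0 = 0$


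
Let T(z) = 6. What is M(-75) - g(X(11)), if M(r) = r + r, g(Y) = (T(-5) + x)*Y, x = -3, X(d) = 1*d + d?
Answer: -216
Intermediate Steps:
X(d) = 2*d (X(d) = d + d = 2*d)
g(Y) = 3*Y (g(Y) = (6 - 3)*Y = 3*Y)
M(r) = 2*r
M(-75) - g(X(11)) = 2*(-75) - 3*2*11 = -150 - 3*22 = -150 - 1*66 = -150 - 66 = -216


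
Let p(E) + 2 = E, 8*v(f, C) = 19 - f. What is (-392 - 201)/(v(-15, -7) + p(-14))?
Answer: 2372/47 ≈ 50.468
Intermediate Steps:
v(f, C) = 19/8 - f/8 (v(f, C) = (19 - f)/8 = 19/8 - f/8)
p(E) = -2 + E
(-392 - 201)/(v(-15, -7) + p(-14)) = (-392 - 201)/((19/8 - 1/8*(-15)) + (-2 - 14)) = -593/((19/8 + 15/8) - 16) = -593/(17/4 - 16) = -593/(-47/4) = -593*(-4/47) = 2372/47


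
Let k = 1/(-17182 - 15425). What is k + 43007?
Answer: 1402329248/32607 ≈ 43007.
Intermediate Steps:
k = -1/32607 (k = 1/(-32607) = -1/32607 ≈ -3.0668e-5)
k + 43007 = -1/32607 + 43007 = 1402329248/32607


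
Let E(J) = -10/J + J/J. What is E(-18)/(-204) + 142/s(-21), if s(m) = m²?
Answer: 14141/44982 ≈ 0.31437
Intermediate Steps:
E(J) = 1 - 10/J (E(J) = -10/J + 1 = 1 - 10/J)
E(-18)/(-204) + 142/s(-21) = ((-10 - 18)/(-18))/(-204) + 142/((-21)²) = -1/18*(-28)*(-1/204) + 142/441 = (14/9)*(-1/204) + 142*(1/441) = -7/918 + 142/441 = 14141/44982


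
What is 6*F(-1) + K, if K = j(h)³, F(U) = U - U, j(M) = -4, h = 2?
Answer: -64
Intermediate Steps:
F(U) = 0
K = -64 (K = (-4)³ = -64)
6*F(-1) + K = 6*0 - 64 = 0 - 64 = -64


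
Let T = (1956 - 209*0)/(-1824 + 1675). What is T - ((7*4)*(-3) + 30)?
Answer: 6090/149 ≈ 40.872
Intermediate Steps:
T = -1956/149 (T = (1956 + 0)/(-149) = 1956*(-1/149) = -1956/149 ≈ -13.128)
T - ((7*4)*(-3) + 30) = -1956/149 - ((7*4)*(-3) + 30) = -1956/149 - (28*(-3) + 30) = -1956/149 - (-84 + 30) = -1956/149 - 1*(-54) = -1956/149 + 54 = 6090/149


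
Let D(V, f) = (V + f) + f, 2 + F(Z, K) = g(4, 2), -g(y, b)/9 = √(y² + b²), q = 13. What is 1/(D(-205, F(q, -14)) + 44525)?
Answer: 1231/54552816 + √5/54552816 ≈ 2.2606e-5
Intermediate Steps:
g(y, b) = -9*√(b² + y²) (g(y, b) = -9*√(y² + b²) = -9*√(b² + y²))
F(Z, K) = -2 - 18*√5 (F(Z, K) = -2 - 9*√(2² + 4²) = -2 - 9*√(4 + 16) = -2 - 18*√5)
D(V, f) = V + 2*f
1/(D(-205, F(q, -14)) + 44525) = 1/((-205 + 2*(-2 - 18*√5)) + 44525) = 1/((-205 + (-4 - 36*√5)) + 44525) = 1/((-209 - 36*√5) + 44525) = 1/(44316 - 36*√5)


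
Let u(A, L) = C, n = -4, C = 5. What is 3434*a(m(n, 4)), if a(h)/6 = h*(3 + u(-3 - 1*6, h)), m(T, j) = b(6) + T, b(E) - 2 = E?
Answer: 659328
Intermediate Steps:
b(E) = 2 + E
u(A, L) = 5
m(T, j) = 8 + T (m(T, j) = (2 + 6) + T = 8 + T)
a(h) = 48*h (a(h) = 6*(h*(3 + 5)) = 6*(h*8) = 6*(8*h) = 48*h)
3434*a(m(n, 4)) = 3434*(48*(8 - 4)) = 3434*(48*4) = 3434*192 = 659328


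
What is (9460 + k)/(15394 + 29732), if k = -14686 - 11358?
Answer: -2764/7521 ≈ -0.36750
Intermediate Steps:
k = -26044
(9460 + k)/(15394 + 29732) = (9460 - 26044)/(15394 + 29732) = -16584/45126 = -16584*1/45126 = -2764/7521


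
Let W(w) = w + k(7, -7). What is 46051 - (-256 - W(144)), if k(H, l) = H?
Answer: 46458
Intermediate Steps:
W(w) = 7 + w (W(w) = w + 7 = 7 + w)
46051 - (-256 - W(144)) = 46051 - (-256 - (7 + 144)) = 46051 - (-256 - 1*151) = 46051 - (-256 - 151) = 46051 - 1*(-407) = 46051 + 407 = 46458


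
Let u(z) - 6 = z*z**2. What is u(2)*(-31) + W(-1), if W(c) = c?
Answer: -435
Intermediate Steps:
u(z) = 6 + z**3 (u(z) = 6 + z*z**2 = 6 + z**3)
u(2)*(-31) + W(-1) = (6 + 2**3)*(-31) - 1 = (6 + 8)*(-31) - 1 = 14*(-31) - 1 = -434 - 1 = -435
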